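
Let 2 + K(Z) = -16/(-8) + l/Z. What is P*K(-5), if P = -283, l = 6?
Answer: 1698/5 ≈ 339.60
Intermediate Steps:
K(Z) = 6/Z (K(Z) = -2 + (-16/(-8) + 6/Z) = -2 + (-16*(-⅛) + 6/Z) = -2 + (2 + 6/Z) = 6/Z)
P*K(-5) = -1698/(-5) = -1698*(-1)/5 = -283*(-6/5) = 1698/5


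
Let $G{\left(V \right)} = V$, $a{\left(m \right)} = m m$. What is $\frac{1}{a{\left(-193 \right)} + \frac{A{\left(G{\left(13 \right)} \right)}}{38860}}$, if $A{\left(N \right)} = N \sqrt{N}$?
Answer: $\frac{56249700000400}{2095245075314897403} - \frac{505180 \sqrt{13}}{2095245075314897403} \approx 2.6846 \cdot 10^{-5}$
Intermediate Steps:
$a{\left(m \right)} = m^{2}$
$A{\left(N \right)} = N^{\frac{3}{2}}$
$\frac{1}{a{\left(-193 \right)} + \frac{A{\left(G{\left(13 \right)} \right)}}{38860}} = \frac{1}{\left(-193\right)^{2} + \frac{13^{\frac{3}{2}}}{38860}} = \frac{1}{37249 + 13 \sqrt{13} \cdot \frac{1}{38860}} = \frac{1}{37249 + \frac{13 \sqrt{13}}{38860}}$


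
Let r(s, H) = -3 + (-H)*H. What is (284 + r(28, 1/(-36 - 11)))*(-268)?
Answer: -166355104/2209 ≈ -75308.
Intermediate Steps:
r(s, H) = -3 - H**2
(284 + r(28, 1/(-36 - 11)))*(-268) = (284 + (-3 - (1/(-36 - 11))**2))*(-268) = (284 + (-3 - (1/(-47))**2))*(-268) = (284 + (-3 - (-1/47)**2))*(-268) = (284 + (-3 - 1*1/2209))*(-268) = (284 + (-3 - 1/2209))*(-268) = (284 - 6628/2209)*(-268) = (620728/2209)*(-268) = -166355104/2209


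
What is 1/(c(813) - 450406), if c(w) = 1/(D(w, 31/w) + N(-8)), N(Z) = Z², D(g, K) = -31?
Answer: -33/14863397 ≈ -2.2202e-6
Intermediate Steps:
c(w) = 1/33 (c(w) = 1/(-31 + (-8)²) = 1/(-31 + 64) = 1/33)
1/(c(813) - 450406) = 1/(1/33 - 450406) = 1/(-14863397/33) = -33/14863397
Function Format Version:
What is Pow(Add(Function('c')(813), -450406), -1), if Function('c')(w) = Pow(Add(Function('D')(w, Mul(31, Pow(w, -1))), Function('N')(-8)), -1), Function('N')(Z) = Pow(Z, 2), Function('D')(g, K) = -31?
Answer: Rational(-33, 14863397) ≈ -2.2202e-6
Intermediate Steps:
Function('c')(w) = Rational(1, 33) (Function('c')(w) = Pow(Add(-31, Pow(-8, 2)), -1) = Pow(Add(-31, 64), -1) = Pow(33, -1) = Rational(1, 33))
Pow(Add(Function('c')(813), -450406), -1) = Pow(Add(Rational(1, 33), -450406), -1) = Pow(Rational(-14863397, 33), -1) = Rational(-33, 14863397)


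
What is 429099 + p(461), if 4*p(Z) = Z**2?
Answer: 1928917/4 ≈ 4.8223e+5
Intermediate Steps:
p(Z) = Z**2/4
429099 + p(461) = 429099 + (1/4)*461**2 = 429099 + (1/4)*212521 = 429099 + 212521/4 = 1928917/4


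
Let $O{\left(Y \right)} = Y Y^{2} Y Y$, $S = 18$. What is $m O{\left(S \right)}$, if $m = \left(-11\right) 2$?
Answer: $-41570496$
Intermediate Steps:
$m = -22$
$O{\left(Y \right)} = Y^{5}$ ($O{\left(Y \right)} = Y^{3} Y Y = Y^{4} Y = Y^{5}$)
$m O{\left(S \right)} = - 22 \cdot 18^{5} = \left(-22\right) 1889568 = -41570496$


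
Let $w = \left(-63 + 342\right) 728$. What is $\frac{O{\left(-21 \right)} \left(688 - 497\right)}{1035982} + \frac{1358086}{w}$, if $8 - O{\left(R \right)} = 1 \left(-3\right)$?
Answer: $\frac{351844847191}{52605093996} \approx 6.6884$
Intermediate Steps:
$O{\left(R \right)} = 11$ ($O{\left(R \right)} = 8 - 1 \left(-3\right) = 8 - -3 = 8 + 3 = 11$)
$w = 203112$ ($w = 279 \cdot 728 = 203112$)
$\frac{O{\left(-21 \right)} \left(688 - 497\right)}{1035982} + \frac{1358086}{w} = \frac{11 \left(688 - 497\right)}{1035982} + \frac{1358086}{203112} = 11 \cdot 191 \cdot \frac{1}{1035982} + 1358086 \cdot \frac{1}{203112} = 2101 \cdot \frac{1}{1035982} + \frac{679043}{101556} = \frac{2101}{1035982} + \frac{679043}{101556} = \frac{351844847191}{52605093996}$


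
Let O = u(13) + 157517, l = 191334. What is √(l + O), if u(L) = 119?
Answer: √348970 ≈ 590.74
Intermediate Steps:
O = 157636 (O = 119 + 157517 = 157636)
√(l + O) = √(191334 + 157636) = √348970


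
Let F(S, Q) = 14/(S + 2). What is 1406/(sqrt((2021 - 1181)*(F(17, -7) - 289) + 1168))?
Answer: -703*I*sqrt(21747818)/1144622 ≈ -2.8642*I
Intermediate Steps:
F(S, Q) = 14/(2 + S)
1406/(sqrt((2021 - 1181)*(F(17, -7) - 289) + 1168)) = 1406/(sqrt((2021 - 1181)*(14/(2 + 17) - 289) + 1168)) = 1406/(sqrt(840*(14/19 - 289) + 1168)) = 1406/(sqrt(840*(-5477/19) + 1168)) = 1406/(sqrt(-4600680/19 + 1168)) = 1406/(sqrt(-4578488/19)) = 1406/((2*I*sqrt(21747818)/19)) = 1406*(-I*sqrt(21747818)/2289244) = -703*I*sqrt(21747818)/1144622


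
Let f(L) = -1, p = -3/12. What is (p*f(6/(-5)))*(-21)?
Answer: -21/4 ≈ -5.2500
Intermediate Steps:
p = -¼ (p = -3*1/12 = -¼ ≈ -0.25000)
(p*f(6/(-5)))*(-21) = -¼*(-1)*(-21) = (¼)*(-21) = -21/4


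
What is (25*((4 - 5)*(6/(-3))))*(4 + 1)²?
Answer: 1250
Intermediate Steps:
(25*((4 - 5)*(6/(-3))))*(4 + 1)² = (25*(-6*(-1)/3))*5² = (25*(-1*(-2)))*25 = (25*2)*25 = 50*25 = 1250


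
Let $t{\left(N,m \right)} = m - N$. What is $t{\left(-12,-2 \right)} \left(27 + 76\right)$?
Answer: $1030$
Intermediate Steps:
$t{\left(-12,-2 \right)} \left(27 + 76\right) = \left(-2 - -12\right) \left(27 + 76\right) = \left(-2 + 12\right) 103 = 10 \cdot 103 = 1030$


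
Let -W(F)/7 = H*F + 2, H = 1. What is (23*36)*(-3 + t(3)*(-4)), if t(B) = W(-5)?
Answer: -72036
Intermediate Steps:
W(F) = -14 - 7*F (W(F) = -7*(1*F + 2) = -7*(F + 2) = -7*(2 + F) = -14 - 7*F)
t(B) = 21 (t(B) = -14 - 7*(-5) = -14 + 35 = 21)
(23*36)*(-3 + t(3)*(-4)) = (23*36)*(-3 + 21*(-4)) = 828*(-3 - 84) = 828*(-87) = -72036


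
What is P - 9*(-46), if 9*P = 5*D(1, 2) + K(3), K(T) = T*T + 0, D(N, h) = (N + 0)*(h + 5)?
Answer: 3770/9 ≈ 418.89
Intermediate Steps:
D(N, h) = N*(5 + h)
K(T) = T² (K(T) = T² + 0 = T²)
P = 44/9 (P = (5*(1*(5 + 2)) + 3²)/9 = (5*(1*7) + 9)/9 = (5*7 + 9)/9 = (35 + 9)/9 = (⅑)*44 = 44/9 ≈ 4.8889)
P - 9*(-46) = 44/9 - 9*(-46) = 44/9 + 414 = 3770/9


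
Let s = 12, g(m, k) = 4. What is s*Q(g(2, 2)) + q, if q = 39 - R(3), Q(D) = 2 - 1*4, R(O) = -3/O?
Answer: 16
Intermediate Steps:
Q(D) = -2 (Q(D) = 2 - 4 = -2)
q = 40 (q = 39 - (-3)/3 = 39 - 1*(-1) = 39 + 1 = 40)
s*Q(g(2, 2)) + q = 12*(-2) + 40 = -24 + 40 = 16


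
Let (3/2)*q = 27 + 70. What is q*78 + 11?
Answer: 5055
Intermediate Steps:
q = 194/3 (q = 2*(27 + 70)/3 = (2/3)*97 = 194/3 ≈ 64.667)
q*78 + 11 = (194/3)*78 + 11 = 5044 + 11 = 5055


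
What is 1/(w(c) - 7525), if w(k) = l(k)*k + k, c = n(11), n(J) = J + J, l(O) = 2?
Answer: -1/7459 ≈ -0.00013407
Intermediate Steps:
n(J) = 2*J
c = 22 (c = 2*11 = 22)
w(k) = 3*k (w(k) = 2*k + k = 3*k)
1/(w(c) - 7525) = 1/(3*22 - 7525) = 1/(66 - 7525) = 1/(-7459) = -1/7459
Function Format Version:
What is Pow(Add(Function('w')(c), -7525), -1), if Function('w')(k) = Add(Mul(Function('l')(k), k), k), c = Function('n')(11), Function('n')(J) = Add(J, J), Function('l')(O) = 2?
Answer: Rational(-1, 7459) ≈ -0.00013407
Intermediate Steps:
Function('n')(J) = Mul(2, J)
c = 22 (c = Mul(2, 11) = 22)
Function('w')(k) = Mul(3, k) (Function('w')(k) = Add(Mul(2, k), k) = Mul(3, k))
Pow(Add(Function('w')(c), -7525), -1) = Pow(Add(Mul(3, 22), -7525), -1) = Pow(Add(66, -7525), -1) = Pow(-7459, -1) = Rational(-1, 7459)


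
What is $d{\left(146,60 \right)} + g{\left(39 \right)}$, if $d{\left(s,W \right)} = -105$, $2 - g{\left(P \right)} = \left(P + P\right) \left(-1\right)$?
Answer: $-25$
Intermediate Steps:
$g{\left(P \right)} = 2 + 2 P$ ($g{\left(P \right)} = 2 - \left(P + P\right) \left(-1\right) = 2 - 2 P \left(-1\right) = 2 - - 2 P = 2 + 2 P$)
$d{\left(146,60 \right)} + g{\left(39 \right)} = -105 + \left(2 + 2 \cdot 39\right) = -105 + \left(2 + 78\right) = -105 + 80 = -25$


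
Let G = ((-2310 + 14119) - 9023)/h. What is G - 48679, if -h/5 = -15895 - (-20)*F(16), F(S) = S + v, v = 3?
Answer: -3776270639/77575 ≈ -48679.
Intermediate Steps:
F(S) = 3 + S (F(S) = S + 3 = 3 + S)
h = 77575 (h = -5*(-15895 - (-20)*(3 + 16)) = -5*(-15895 - (-20)*19) = -5*(-15895 - 1*(-380)) = -5*(-15895 + 380) = -5*(-15515) = 77575)
G = 2786/77575 (G = ((-2310 + 14119) - 9023)/77575 = (11809 - 9023)*(1/77575) = 2786*(1/77575) = 2786/77575 ≈ 0.035914)
G - 48679 = 2786/77575 - 48679 = -3776270639/77575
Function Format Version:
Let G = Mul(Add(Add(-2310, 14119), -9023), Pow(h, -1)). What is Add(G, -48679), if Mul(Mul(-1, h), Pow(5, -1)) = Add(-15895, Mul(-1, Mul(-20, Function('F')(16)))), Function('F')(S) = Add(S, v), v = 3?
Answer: Rational(-3776270639, 77575) ≈ -48679.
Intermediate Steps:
Function('F')(S) = Add(3, S) (Function('F')(S) = Add(S, 3) = Add(3, S))
h = 77575 (h = Mul(-5, Add(-15895, Mul(-1, Mul(-20, Add(3, 16))))) = Mul(-5, Add(-15895, Mul(-1, Mul(-20, 19)))) = Mul(-5, Add(-15895, Mul(-1, -380))) = Mul(-5, Add(-15895, 380)) = Mul(-5, -15515) = 77575)
G = Rational(2786, 77575) (G = Mul(Add(Add(-2310, 14119), -9023), Pow(77575, -1)) = Mul(Add(11809, -9023), Rational(1, 77575)) = Mul(2786, Rational(1, 77575)) = Rational(2786, 77575) ≈ 0.035914)
Add(G, -48679) = Add(Rational(2786, 77575), -48679) = Rational(-3776270639, 77575)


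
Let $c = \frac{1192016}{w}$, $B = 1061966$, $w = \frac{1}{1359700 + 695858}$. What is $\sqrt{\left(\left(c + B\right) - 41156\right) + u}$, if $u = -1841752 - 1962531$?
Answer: $\sqrt{2450255241455} \approx 1.5653 \cdot 10^{6}$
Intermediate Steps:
$w = \frac{1}{2055558} \approx 4.8649 \cdot 10^{-7}$
$c = 2450258024928$ ($c = 1192016 \frac{1}{\frac{1}{2055558}} = 1192016 \cdot 2055558 = 2450258024928$)
$u = -3804283$ ($u = -1841752 - 1962531 = -3804283$)
$\sqrt{\left(\left(c + B\right) - 41156\right) + u} = \sqrt{\left(\left(2450258024928 + 1061966\right) - 41156\right) - 3804283} = \sqrt{\left(2450259086894 - 41156\right) - 3804283} = \sqrt{2450259045738 - 3804283} = \sqrt{2450255241455}$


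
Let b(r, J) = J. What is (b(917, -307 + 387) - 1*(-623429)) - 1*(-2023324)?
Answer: 2646833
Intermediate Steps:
(b(917, -307 + 387) - 1*(-623429)) - 1*(-2023324) = ((-307 + 387) - 1*(-623429)) - 1*(-2023324) = (80 + 623429) + 2023324 = 623509 + 2023324 = 2646833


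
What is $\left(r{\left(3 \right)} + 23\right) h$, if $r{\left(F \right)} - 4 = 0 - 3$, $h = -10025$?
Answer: $-240600$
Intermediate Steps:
$r{\left(F \right)} = 1$ ($r{\left(F \right)} = 4 + \left(0 - 3\right) = 4 - 3 = 1$)
$\left(r{\left(3 \right)} + 23\right) h = \left(1 + 23\right) \left(-10025\right) = 24 \left(-10025\right) = -240600$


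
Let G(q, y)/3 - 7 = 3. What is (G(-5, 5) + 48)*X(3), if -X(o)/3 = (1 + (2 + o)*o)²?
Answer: -59904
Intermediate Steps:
G(q, y) = 30 (G(q, y) = 21 + 3*3 = 21 + 9 = 30)
X(o) = -3*(1 + o*(2 + o))² (X(o) = -3*(1 + (2 + o)*o)² = -3*(1 + o*(2 + o))²)
(G(-5, 5) + 48)*X(3) = (30 + 48)*(-3*(1 + 3² + 2*3)²) = 78*(-3*(1 + 9 + 6)²) = 78*(-3*16²) = 78*(-3*256) = 78*(-768) = -59904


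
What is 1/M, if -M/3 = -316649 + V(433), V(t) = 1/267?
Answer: 89/84545282 ≈ 1.0527e-6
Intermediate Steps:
V(t) = 1/267
M = 84545282/89 (M = -3*(-316649 + 1/267) = -3*(-84545282/267) = 84545282/89 ≈ 9.4995e+5)
1/M = 1/(84545282/89) = 89/84545282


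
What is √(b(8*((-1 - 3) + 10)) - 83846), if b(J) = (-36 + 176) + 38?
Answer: 2*I*√20917 ≈ 289.25*I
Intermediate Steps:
b(J) = 178 (b(J) = 140 + 38 = 178)
√(b(8*((-1 - 3) + 10)) - 83846) = √(178 - 83846) = √(-83668) = 2*I*√20917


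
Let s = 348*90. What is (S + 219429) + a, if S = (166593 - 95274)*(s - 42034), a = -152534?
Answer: -764044871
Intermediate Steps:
s = 31320
S = -764111766 (S = (166593 - 95274)*(31320 - 42034) = 71319*(-10714) = -764111766)
(S + 219429) + a = (-764111766 + 219429) - 152534 = -763892337 - 152534 = -764044871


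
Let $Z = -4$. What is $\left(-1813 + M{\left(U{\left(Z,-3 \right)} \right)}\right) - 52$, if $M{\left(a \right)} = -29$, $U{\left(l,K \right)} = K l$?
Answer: $-1894$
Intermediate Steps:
$\left(-1813 + M{\left(U{\left(Z,-3 \right)} \right)}\right) - 52 = \left(-1813 - 29\right) - 52 = -1842 - 52 = -1894$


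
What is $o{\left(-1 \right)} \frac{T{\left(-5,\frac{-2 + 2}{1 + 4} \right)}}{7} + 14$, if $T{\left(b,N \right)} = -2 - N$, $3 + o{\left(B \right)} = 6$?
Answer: $\frac{92}{7} \approx 13.143$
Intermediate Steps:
$o{\left(B \right)} = 3$ ($o{\left(B \right)} = -3 + 6 = 3$)
$o{\left(-1 \right)} \frac{T{\left(-5,\frac{-2 + 2}{1 + 4} \right)}}{7} + 14 = 3 \frac{-2 - \frac{-2 + 2}{1 + 4}}{7} + 14 = 3 \left(-2 - \frac{0}{5}\right) \frac{1}{7} + 14 = 3 \left(-2 - 0 \cdot \frac{1}{5}\right) \frac{1}{7} + 14 = 3 \left(-2 - 0\right) \frac{1}{7} + 14 = 3 \left(-2 + 0\right) \frac{1}{7} + 14 = 3 \left(\left(-2\right) \frac{1}{7}\right) + 14 = 3 \left(- \frac{2}{7}\right) + 14 = - \frac{6}{7} + 14 = \frac{92}{7}$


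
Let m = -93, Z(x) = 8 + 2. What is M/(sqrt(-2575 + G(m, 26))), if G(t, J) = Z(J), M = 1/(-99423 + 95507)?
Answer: I*sqrt(285)/3348180 ≈ 5.0421e-6*I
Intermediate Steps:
M = -1/3916 (M = 1/(-3916) = -1/3916 ≈ -0.00025536)
Z(x) = 10
G(t, J) = 10
M/(sqrt(-2575 + G(m, 26))) = -1/(3916*sqrt(-2575 + 10)) = -(-I*sqrt(285)/855)/3916 = -(-1)*I*sqrt(285)/3348180 = I*sqrt(285)/3348180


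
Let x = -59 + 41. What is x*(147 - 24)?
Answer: -2214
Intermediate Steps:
x = -18
x*(147 - 24) = -18*(147 - 24) = -18*123 = -2214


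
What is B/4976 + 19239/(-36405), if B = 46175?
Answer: 528422537/60383760 ≈ 8.7511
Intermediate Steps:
B/4976 + 19239/(-36405) = 46175/4976 + 19239/(-36405) = 46175*(1/4976) + 19239*(-1/36405) = 46175/4976 - 6413/12135 = 528422537/60383760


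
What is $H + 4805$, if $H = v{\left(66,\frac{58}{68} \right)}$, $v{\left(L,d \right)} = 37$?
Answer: $4842$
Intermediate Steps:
$H = 37$
$H + 4805 = 37 + 4805 = 4842$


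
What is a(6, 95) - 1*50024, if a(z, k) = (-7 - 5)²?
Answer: -49880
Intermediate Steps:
a(z, k) = 144 (a(z, k) = (-12)² = 144)
a(6, 95) - 1*50024 = 144 - 1*50024 = 144 - 50024 = -49880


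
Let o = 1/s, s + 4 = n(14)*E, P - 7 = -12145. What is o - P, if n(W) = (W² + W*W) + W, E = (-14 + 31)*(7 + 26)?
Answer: 2764575157/227762 ≈ 12138.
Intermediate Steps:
P = -12138 (P = 7 - 12145 = -12138)
E = 561 (E = 17*33 = 561)
n(W) = W + 2*W² (n(W) = (W² + W²) + W = 2*W² + W = W + 2*W²)
s = 227762 (s = -4 + (14*(1 + 2*14))*561 = -4 + (14*(1 + 28))*561 = -4 + (14*29)*561 = -4 + 406*561 = -4 + 227766 = 227762)
o = 1/227762 ≈ 4.3905e-6
o - P = 1/227762 - 1*(-12138) = 1/227762 + 12138 = 2764575157/227762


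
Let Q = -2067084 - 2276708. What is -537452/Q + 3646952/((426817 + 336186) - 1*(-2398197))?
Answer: 274071784131/214556176100 ≈ 1.2774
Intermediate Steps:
Q = -4343792
-537452/Q + 3646952/((426817 + 336186) - 1*(-2398197)) = -537452/(-4343792) + 3646952/((426817 + 336186) - 1*(-2398197)) = -537452*(-1/4343792) + 3646952/(763003 + 2398197) = 134363/1085948 + 3646952/3161200 = 134363/1085948 + 3646952*(1/3161200) = 134363/1085948 + 455869/395150 = 274071784131/214556176100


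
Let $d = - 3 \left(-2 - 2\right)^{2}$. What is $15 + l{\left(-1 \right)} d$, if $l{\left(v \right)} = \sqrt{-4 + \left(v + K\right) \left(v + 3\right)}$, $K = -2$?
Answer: $15 - 48 i \sqrt{10} \approx 15.0 - 151.79 i$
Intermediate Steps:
$l{\left(v \right)} = \sqrt{-4 + \left(-2 + v\right) \left(3 + v\right)}$ ($l{\left(v \right)} = \sqrt{-4 + \left(v - 2\right) \left(v + 3\right)} = \sqrt{-4 + \left(-2 + v\right) \left(3 + v\right)}$)
$d = -48$ ($d = - 3 \left(-4\right)^{2} = \left(-3\right) 16 = -48$)
$15 + l{\left(-1 \right)} d = 15 + \sqrt{-10 - 1 + \left(-1\right)^{2}} \left(-48\right) = 15 + \sqrt{-10 - 1 + 1} \left(-48\right) = 15 + \sqrt{-10} \left(-48\right) = 15 + i \sqrt{10} \left(-48\right) = 15 - 48 i \sqrt{10}$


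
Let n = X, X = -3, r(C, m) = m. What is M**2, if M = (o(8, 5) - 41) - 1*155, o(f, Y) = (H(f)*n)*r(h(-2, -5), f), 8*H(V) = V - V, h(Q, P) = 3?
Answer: 38416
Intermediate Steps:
n = -3
H(V) = 0 (H(V) = (V - V)/8 = (1/8)*0 = 0)
o(f, Y) = 0 (o(f, Y) = (0*(-3))*f = 0*f = 0)
M = -196 (M = (0 - 41) - 1*155 = -41 - 155 = -196)
M**2 = (-196)**2 = 38416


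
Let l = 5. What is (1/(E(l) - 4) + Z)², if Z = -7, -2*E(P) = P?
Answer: 8649/169 ≈ 51.177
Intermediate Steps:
E(P) = -P/2
(1/(E(l) - 4) + Z)² = (1/(-½*5 - 4) - 7)² = (1/(-5/2 - 4) - 7)² = (1/(-13/2) - 7)² = (-2/13 - 7)² = (-93/13)² = 8649/169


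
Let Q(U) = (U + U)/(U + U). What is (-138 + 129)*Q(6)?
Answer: -9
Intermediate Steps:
Q(U) = 1 (Q(U) = (2*U)/((2*U)) = (2*U)*(1/(2*U)) = 1)
(-138 + 129)*Q(6) = (-138 + 129)*1 = -9*1 = -9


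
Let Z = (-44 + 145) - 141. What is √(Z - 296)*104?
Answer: 416*I*√21 ≈ 1906.4*I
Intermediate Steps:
Z = -40 (Z = 101 - 141 = -40)
√(Z - 296)*104 = √(-40 - 296)*104 = √(-336)*104 = (4*I*√21)*104 = 416*I*√21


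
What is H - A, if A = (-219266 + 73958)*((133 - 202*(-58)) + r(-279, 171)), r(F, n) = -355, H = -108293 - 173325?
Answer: 1669888534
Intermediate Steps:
H = -281618
A = -1670170152 (A = (-219266 + 73958)*((133 - 202*(-58)) - 355) = -145308*((133 + 11716) - 355) = -145308*(11849 - 355) = -145308*11494 = -1670170152)
H - A = -281618 - 1*(-1670170152) = -281618 + 1670170152 = 1669888534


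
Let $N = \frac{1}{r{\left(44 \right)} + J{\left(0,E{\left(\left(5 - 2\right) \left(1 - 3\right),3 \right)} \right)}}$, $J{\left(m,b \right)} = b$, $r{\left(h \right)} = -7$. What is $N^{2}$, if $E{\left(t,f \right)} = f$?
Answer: $\frac{1}{16} \approx 0.0625$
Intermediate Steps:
$N = - \frac{1}{4}$ ($N = \frac{1}{-7 + 3} = \frac{1}{-4} = - \frac{1}{4} \approx -0.25$)
$N^{2} = \left(- \frac{1}{4}\right)^{2} = \frac{1}{16}$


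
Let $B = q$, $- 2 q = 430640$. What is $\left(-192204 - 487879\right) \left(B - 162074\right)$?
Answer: $256659243702$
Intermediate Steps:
$q = -215320$ ($q = \left(- \frac{1}{2}\right) 430640 = -215320$)
$B = -215320$
$\left(-192204 - 487879\right) \left(B - 162074\right) = \left(-192204 - 487879\right) \left(-215320 - 162074\right) = \left(-680083\right) \left(-377394\right) = 256659243702$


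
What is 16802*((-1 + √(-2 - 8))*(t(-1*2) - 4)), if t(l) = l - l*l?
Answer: 168020 - 168020*I*√10 ≈ 1.6802e+5 - 5.3133e+5*I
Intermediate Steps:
t(l) = l - l²
16802*((-1 + √(-2 - 8))*(t(-1*2) - 4)) = 16802*((-1 + √(-2 - 8))*((-1*2)*(1 - (-1)*2) - 4)) = 16802*((-1 + √(-10))*(-2*(1 - 1*(-2)) - 4)) = 16802*((-1 + I*√10)*(-2*(1 + 2) - 4)) = 16802*((-1 + I*√10)*(-2*3 - 4)) = 16802*((-1 + I*√10)*(-6 - 4)) = 16802*((-1 + I*√10)*(-10)) = 16802*(10 - 10*I*√10) = 168020 - 168020*I*√10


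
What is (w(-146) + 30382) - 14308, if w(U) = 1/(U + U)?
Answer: 4693607/292 ≈ 16074.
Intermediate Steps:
w(U) = 1/(2*U)
(w(-146) + 30382) - 14308 = ((½)/(-146) + 30382) - 14308 = ((½)*(-1/146) + 30382) - 14308 = (-1/292 + 30382) - 14308 = 8871543/292 - 14308 = 4693607/292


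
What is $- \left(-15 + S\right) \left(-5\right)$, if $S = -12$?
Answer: $-135$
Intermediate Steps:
$- \left(-15 + S\right) \left(-5\right) = - \left(-15 - 12\right) \left(-5\right) = - \left(-27\right) \left(-5\right) = \left(-1\right) 135 = -135$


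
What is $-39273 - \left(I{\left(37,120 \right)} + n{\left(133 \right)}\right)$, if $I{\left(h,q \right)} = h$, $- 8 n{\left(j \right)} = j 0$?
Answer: $-39310$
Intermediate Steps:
$n{\left(j \right)} = 0$ ($n{\left(j \right)} = - \frac{j 0}{8} = \left(- \frac{1}{8}\right) 0 = 0$)
$-39273 - \left(I{\left(37,120 \right)} + n{\left(133 \right)}\right) = -39273 - \left(37 + 0\right) = -39273 - 37 = -39310$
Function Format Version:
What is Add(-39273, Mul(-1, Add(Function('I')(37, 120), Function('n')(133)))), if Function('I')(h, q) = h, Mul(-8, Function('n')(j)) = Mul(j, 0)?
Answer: -39310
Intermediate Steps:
Function('n')(j) = 0 (Function('n')(j) = Mul(Rational(-1, 8), Mul(j, 0)) = Mul(Rational(-1, 8), 0) = 0)
Add(-39273, Mul(-1, Add(Function('I')(37, 120), Function('n')(133)))) = Add(-39273, Mul(-1, Add(37, 0))) = Add(-39273, Mul(-1, 37)) = Add(-39273, -37) = -39310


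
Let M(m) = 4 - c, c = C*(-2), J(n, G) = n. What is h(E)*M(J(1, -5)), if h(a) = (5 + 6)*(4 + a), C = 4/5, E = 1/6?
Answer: 770/3 ≈ 256.67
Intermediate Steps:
E = ⅙ ≈ 0.16667
C = ⅘ (C = 4*(⅕) = ⅘ ≈ 0.80000)
c = -8/5 (c = (⅘)*(-2) = -8/5 ≈ -1.6000)
M(m) = 28/5 (M(m) = 4 - 1*(-8/5) = 4 + 8/5 = 28/5)
h(a) = 44 + 11*a (h(a) = 11*(4 + a) = 44 + 11*a)
h(E)*M(J(1, -5)) = (44 + 11*(⅙))*(28/5) = (44 + 11/6)*(28/5) = (275/6)*(28/5) = 770/3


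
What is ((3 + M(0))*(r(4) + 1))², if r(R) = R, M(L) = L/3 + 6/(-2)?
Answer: 0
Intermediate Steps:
M(L) = -3 + L/3 (M(L) = L*(⅓) + 6*(-½) = L/3 - 3 = -3 + L/3)
((3 + M(0))*(r(4) + 1))² = ((3 + (-3 + (⅓)*0))*(4 + 1))² = ((3 + (-3 + 0))*5)² = ((3 - 3)*5)² = (0*5)² = 0² = 0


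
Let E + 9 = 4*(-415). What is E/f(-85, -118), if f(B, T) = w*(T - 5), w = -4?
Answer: -1669/492 ≈ -3.3923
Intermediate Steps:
f(B, T) = 20 - 4*T (f(B, T) = -4*(T - 5) = -4*(-5 + T) = 20 - 4*T)
E = -1669 (E = -9 + 4*(-415) = -9 - 1660 = -1669)
E/f(-85, -118) = -1669/(20 - 4*(-118)) = -1669/(20 + 472) = -1669/492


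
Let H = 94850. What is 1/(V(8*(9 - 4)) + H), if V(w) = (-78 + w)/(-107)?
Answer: 107/10148988 ≈ 1.0543e-5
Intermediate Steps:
V(w) = 78/107 - w/107 (V(w) = (-78 + w)*(-1/107) = 78/107 - w/107)
1/(V(8*(9 - 4)) + H) = 1/((78/107 - 8*(9 - 4)/107) + 94850) = 1/((78/107 - 8*5/107) + 94850) = 1/((78/107 - 1/107*40) + 94850) = 1/((78/107 - 40/107) + 94850) = 1/(38/107 + 94850) = 1/(10148988/107) = 107/10148988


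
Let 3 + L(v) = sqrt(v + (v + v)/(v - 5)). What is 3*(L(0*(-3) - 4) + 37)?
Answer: 102 + 2*I*sqrt(7) ≈ 102.0 + 5.2915*I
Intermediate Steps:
L(v) = -3 + sqrt(v + 2*v/(-5 + v)) (L(v) = -3 + sqrt(v + (v + v)/(v - 5)) = -3 + sqrt(v + (2*v)/(-5 + v)) = -3 + sqrt(v + 2*v/(-5 + v)))
3*(L(0*(-3) - 4) + 37) = 3*((-3 + sqrt((0*(-3) - 4)*(-3 + (0*(-3) - 4))/(-5 + (0*(-3) - 4)))) + 37) = 3*((-3 + sqrt((0 - 4)*(-3 + (0 - 4))/(-5 + (0 - 4)))) + 37) = 3*((-3 + sqrt(-4*(-3 - 4)/(-5 - 4))) + 37) = 3*((-3 + sqrt(-4*(-7)/(-9))) + 37) = 3*((-3 + sqrt(-4*(-1/9)*(-7))) + 37) = 3*((-3 + sqrt(-28/9)) + 37) = 3*((-3 + 2*I*sqrt(7)/3) + 37) = 3*(34 + 2*I*sqrt(7)/3) = 102 + 2*I*sqrt(7)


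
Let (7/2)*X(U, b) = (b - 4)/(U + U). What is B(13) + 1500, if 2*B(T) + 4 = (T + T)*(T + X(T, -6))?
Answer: 11659/7 ≈ 1665.6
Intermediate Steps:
X(U, b) = (-4 + b)/(7*U) (X(U, b) = 2*((b - 4)/(U + U))/7 = 2*((-4 + b)/((2*U)))/7 = 2*((-4 + b)*(1/(2*U)))/7 = 2*((-4 + b)/(2*U))/7 = (-4 + b)/(7*U))
B(T) = -2 + T*(T - 10/(7*T)) (B(T) = -2 + ((T + T)*(T + (-4 - 6)/(7*T)))/2 = -2 + ((2*T)*(T + (1/7)*(-10)/T))/2 = -2 + ((2*T)*(T - 10/(7*T)))/2 = -2 + (2*T*(T - 10/(7*T)))/2 = -2 + T*(T - 10/(7*T)))
B(13) + 1500 = (-24/7 + 13**2) + 1500 = (-24/7 + 169) + 1500 = 1159/7 + 1500 = 11659/7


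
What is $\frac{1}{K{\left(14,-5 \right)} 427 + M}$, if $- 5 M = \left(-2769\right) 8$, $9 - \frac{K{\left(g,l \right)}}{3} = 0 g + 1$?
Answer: $\frac{5}{73392} \approx 6.8127 \cdot 10^{-5}$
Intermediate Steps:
$K{\left(g,l \right)} = 24$ ($K{\left(g,l \right)} = 27 - 3 \left(0 g + 1\right) = 27 - 3 \left(0 + 1\right) = 27 - 3 = 24$)
$M = \frac{22152}{5}$ ($M = - \frac{\left(-2769\right) 8}{5} = \left(- \frac{1}{5}\right) \left(-22152\right) = \frac{22152}{5} \approx 4430.4$)
$\frac{1}{K{\left(14,-5 \right)} 427 + M} = \frac{1}{24 \cdot 427 + \frac{22152}{5}} = \frac{1}{10248 + \frac{22152}{5}} = \frac{1}{\frac{73392}{5}} = \frac{5}{73392}$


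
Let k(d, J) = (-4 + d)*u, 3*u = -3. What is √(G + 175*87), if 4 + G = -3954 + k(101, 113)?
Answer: √11170 ≈ 105.69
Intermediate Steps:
u = -1 (u = (⅓)*(-3) = -1)
k(d, J) = 4 - d (k(d, J) = (-4 + d)*(-1) = 4 - d)
G = -4055 (G = -4 + (-3954 + (4 - 1*101)) = -4 + (-3954 + (4 - 101)) = -4 + (-3954 - 97) = -4 - 4051 = -4055)
√(G + 175*87) = √(-4055 + 175*87) = √(-4055 + 15225) = √11170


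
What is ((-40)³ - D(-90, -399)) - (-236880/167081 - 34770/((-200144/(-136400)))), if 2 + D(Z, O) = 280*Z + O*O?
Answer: -364292970889601/2090016229 ≈ -1.7430e+5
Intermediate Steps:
D(Z, O) = -2 + O² + 280*Z (D(Z, O) = -2 + (280*Z + O*O) = -2 + (280*Z + O²) = -2 + (O² + 280*Z) = -2 + O² + 280*Z)
((-40)³ - D(-90, -399)) - (-236880/167081 - 34770/((-200144/(-136400)))) = ((-40)³ - (-2 + (-399)² + 280*(-90))) - (-236880/167081 - 34770/((-200144/(-136400)))) = (-64000 - (-2 + 159201 - 25200)) - (-236880*1/167081 - 34770/((-200144*(-1/136400)))) = (-64000 - 1*133999) - (-236880/167081 - 34770/12509/8525) = (-64000 - 133999) - (-236880/167081 - 34770*8525/12509) = -197999 - (-236880/167081 - 296414250/12509) = -197999 - 1*(-49528152436170/2090016229) = -197999 + 49528152436170/2090016229 = -364292970889601/2090016229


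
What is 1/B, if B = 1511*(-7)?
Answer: -1/10577 ≈ -9.4545e-5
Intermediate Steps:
B = -10577
1/B = 1/(-10577) = -1/10577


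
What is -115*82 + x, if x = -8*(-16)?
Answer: -9302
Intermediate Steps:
x = 128
-115*82 + x = -115*82 + 128 = -9430 + 128 = -9302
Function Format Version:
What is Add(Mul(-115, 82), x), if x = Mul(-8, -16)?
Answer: -9302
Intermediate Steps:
x = 128
Add(Mul(-115, 82), x) = Add(Mul(-115, 82), 128) = Add(-9430, 128) = -9302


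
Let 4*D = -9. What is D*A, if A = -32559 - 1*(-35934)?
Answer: -30375/4 ≈ -7593.8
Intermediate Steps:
A = 3375 (A = -32559 + 35934 = 3375)
D = -9/4 (D = (1/4)*(-9) = -9/4 ≈ -2.2500)
D*A = -9/4*3375 = -30375/4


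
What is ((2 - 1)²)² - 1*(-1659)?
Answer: 1660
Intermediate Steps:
((2 - 1)²)² - 1*(-1659) = (1²)² + 1659 = 1² + 1659 = 1 + 1659 = 1660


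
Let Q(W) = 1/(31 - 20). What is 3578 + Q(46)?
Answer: 39359/11 ≈ 3578.1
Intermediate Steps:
Q(W) = 1/11
3578 + Q(46) = 3578 + 1/11 = 39359/11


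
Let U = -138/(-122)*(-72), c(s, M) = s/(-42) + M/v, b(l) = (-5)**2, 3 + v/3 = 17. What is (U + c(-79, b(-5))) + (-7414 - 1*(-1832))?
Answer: -7251698/1281 ≈ -5661.0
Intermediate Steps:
v = 42 (v = -9 + 3*17 = -9 + 51 = 42)
b(l) = 25
c(s, M) = -s/42 + M/42 (c(s, M) = s/(-42) + M/42 = s*(-1/42) + M*(1/42) = -s/42 + M/42)
U = -4968/61 (U = -138*(-1/122)*(-72) = (69/61)*(-72) = -4968/61 ≈ -81.443)
(U + c(-79, b(-5))) + (-7414 - 1*(-1832)) = (-4968/61 + (-1/42*(-79) + (1/42)*25)) + (-7414 - 1*(-1832)) = (-4968/61 + (79/42 + 25/42)) + (-7414 + 1832) = (-4968/61 + 52/21) - 5582 = -101156/1281 - 5582 = -7251698/1281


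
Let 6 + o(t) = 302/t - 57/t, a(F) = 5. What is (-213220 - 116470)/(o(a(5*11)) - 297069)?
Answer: 164845/148513 ≈ 1.1100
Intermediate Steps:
o(t) = -6 + 245/t (o(t) = -6 + (302/t - 57/t) = -6 + 245/t)
(-213220 - 116470)/(o(a(5*11)) - 297069) = (-213220 - 116470)/((-6 + 245/5) - 297069) = -329690/((-6 + 245*(⅕)) - 297069) = -329690/((-6 + 49) - 297069) = -329690/(43 - 297069) = -329690/(-297026) = -329690*(-1/297026) = 164845/148513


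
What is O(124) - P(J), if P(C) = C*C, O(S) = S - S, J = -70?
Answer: -4900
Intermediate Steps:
O(S) = 0
P(C) = C**2
O(124) - P(J) = 0 - 1*(-70)**2 = 0 - 1*4900 = 0 - 4900 = -4900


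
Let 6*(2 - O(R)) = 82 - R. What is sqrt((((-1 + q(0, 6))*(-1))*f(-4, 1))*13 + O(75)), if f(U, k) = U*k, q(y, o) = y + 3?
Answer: sqrt(3774)/6 ≈ 10.239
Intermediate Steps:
q(y, o) = 3 + y
O(R) = -35/3 + R/6 (O(R) = 2 - (82 - R)/6 = 2 + (-41/3 + R/6) = -35/3 + R/6)
sqrt((((-1 + q(0, 6))*(-1))*f(-4, 1))*13 + O(75)) = sqrt((((-1 + (3 + 0))*(-1))*(-4*1))*13 + (-35/3 + (1/6)*75)) = sqrt((((-1 + 3)*(-1))*(-4))*13 + (-35/3 + 25/2)) = sqrt(((2*(-1))*(-4))*13 + 5/6) = sqrt(-2*(-4)*13 + 5/6) = sqrt(8*13 + 5/6) = sqrt(104 + 5/6) = sqrt(629/6) = sqrt(3774)/6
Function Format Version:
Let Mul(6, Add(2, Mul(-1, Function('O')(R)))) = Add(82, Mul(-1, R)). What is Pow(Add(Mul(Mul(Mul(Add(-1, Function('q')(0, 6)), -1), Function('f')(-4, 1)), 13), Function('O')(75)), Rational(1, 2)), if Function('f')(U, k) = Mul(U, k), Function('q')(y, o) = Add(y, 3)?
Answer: Mul(Rational(1, 6), Pow(3774, Rational(1, 2))) ≈ 10.239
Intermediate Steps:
Function('q')(y, o) = Add(3, y)
Function('O')(R) = Add(Rational(-35, 3), Mul(Rational(1, 6), R)) (Function('O')(R) = Add(2, Mul(Rational(-1, 6), Add(82, Mul(-1, R)))) = Add(2, Add(Rational(-41, 3), Mul(Rational(1, 6), R))) = Add(Rational(-35, 3), Mul(Rational(1, 6), R)))
Pow(Add(Mul(Mul(Mul(Add(-1, Function('q')(0, 6)), -1), Function('f')(-4, 1)), 13), Function('O')(75)), Rational(1, 2)) = Pow(Add(Mul(Mul(Mul(Add(-1, Add(3, 0)), -1), Mul(-4, 1)), 13), Add(Rational(-35, 3), Mul(Rational(1, 6), 75))), Rational(1, 2)) = Pow(Add(Mul(Mul(Mul(Add(-1, 3), -1), -4), 13), Add(Rational(-35, 3), Rational(25, 2))), Rational(1, 2)) = Pow(Add(Mul(Mul(Mul(2, -1), -4), 13), Rational(5, 6)), Rational(1, 2)) = Pow(Add(Mul(Mul(-2, -4), 13), Rational(5, 6)), Rational(1, 2)) = Pow(Add(Mul(8, 13), Rational(5, 6)), Rational(1, 2)) = Pow(Add(104, Rational(5, 6)), Rational(1, 2)) = Pow(Rational(629, 6), Rational(1, 2)) = Mul(Rational(1, 6), Pow(3774, Rational(1, 2)))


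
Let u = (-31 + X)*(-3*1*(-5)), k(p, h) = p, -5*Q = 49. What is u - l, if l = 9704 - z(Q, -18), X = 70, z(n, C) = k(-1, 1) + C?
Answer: -9138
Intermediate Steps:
Q = -49/5 (Q = -⅕*49 = -49/5 ≈ -9.8000)
z(n, C) = -1 + C
l = 9723 (l = 9704 - (-1 - 18) = 9704 - 1*(-19) = 9704 + 19 = 9723)
u = 585 (u = (-31 + 70)*(-3*1*(-5)) = 39*(-3*(-5)) = 39*15 = 585)
u - l = 585 - 1*9723 = 585 - 9723 = -9138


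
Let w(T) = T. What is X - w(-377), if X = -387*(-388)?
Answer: 150533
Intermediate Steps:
X = 150156
X - w(-377) = 150156 - 1*(-377) = 150156 + 377 = 150533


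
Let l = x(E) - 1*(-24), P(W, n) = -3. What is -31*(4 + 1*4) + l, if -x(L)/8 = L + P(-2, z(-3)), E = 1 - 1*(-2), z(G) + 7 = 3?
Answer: -224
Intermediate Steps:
z(G) = -4 (z(G) = -7 + 3 = -4)
E = 3 (E = 1 + 2 = 3)
x(L) = 24 - 8*L (x(L) = -8*(L - 3) = -8*(-3 + L) = 24 - 8*L)
l = 24 (l = (24 - 8*3) - 1*(-24) = (24 - 24) + 24 = 0 + 24 = 24)
-31*(4 + 1*4) + l = -31*(4 + 1*4) + 24 = -31*(4 + 4) + 24 = -31*8 + 24 = -248 + 24 = -224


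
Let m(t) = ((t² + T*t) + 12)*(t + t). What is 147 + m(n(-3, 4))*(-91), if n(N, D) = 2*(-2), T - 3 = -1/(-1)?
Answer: 8883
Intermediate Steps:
T = 4 (T = 3 - 1/(-1) = 3 - 1*(-1) = 3 + 1 = 4)
n(N, D) = -4
m(t) = 2*t*(12 + t² + 4*t) (m(t) = ((t² + 4*t) + 12)*(t + t) = (12 + t² + 4*t)*(2*t) = 2*t*(12 + t² + 4*t))
147 + m(n(-3, 4))*(-91) = 147 + (2*(-4)*(12 + (-4)² + 4*(-4)))*(-91) = 147 + (2*(-4)*(12 + 16 - 16))*(-91) = 147 + (2*(-4)*12)*(-91) = 147 - 96*(-91) = 147 + 8736 = 8883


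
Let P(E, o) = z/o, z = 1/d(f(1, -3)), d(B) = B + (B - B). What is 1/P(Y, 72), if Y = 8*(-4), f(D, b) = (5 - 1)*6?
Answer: 1728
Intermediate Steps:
f(D, b) = 24 (f(D, b) = 4*6 = 24)
Y = -32
d(B) = B (d(B) = B + 0 = B)
z = 1/24 ≈ 0.041667
P(E, o) = 1/(24*o)
1/P(Y, 72) = 1/((1/24)/72) = 1/((1/24)*(1/72)) = 1/(1/1728) = 1728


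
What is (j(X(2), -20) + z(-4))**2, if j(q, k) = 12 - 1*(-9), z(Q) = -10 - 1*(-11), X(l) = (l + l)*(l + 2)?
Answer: 484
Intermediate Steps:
X(l) = 2*l*(2 + l) (X(l) = (2*l)*(2 + l) = 2*l*(2 + l))
z(Q) = 1 (z(Q) = -10 + 11 = 1)
j(q, k) = 21 (j(q, k) = 12 + 9 = 21)
(j(X(2), -20) + z(-4))**2 = (21 + 1)**2 = 22**2 = 484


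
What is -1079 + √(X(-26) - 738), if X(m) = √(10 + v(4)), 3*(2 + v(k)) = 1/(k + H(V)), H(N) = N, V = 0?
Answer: -1079 + I*√(26568 - 6*√291)/6 ≈ -1079.0 + 27.114*I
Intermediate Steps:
v(k) = -2 + 1/(3*k) (v(k) = -2 + 1/(3*(k + 0)) = -2 + 1/(3*k))
X(m) = √291/6 (X(m) = √(10 + (-2 + (⅓)/4)) = √(10 + (-2 + (⅓)*(¼))) = √(10 + (-2 + 1/12)) = √(10 - 23/12) = √(97/12) = √291/6)
-1079 + √(X(-26) - 738) = -1079 + √(√291/6 - 738) = -1079 + √(-738 + √291/6)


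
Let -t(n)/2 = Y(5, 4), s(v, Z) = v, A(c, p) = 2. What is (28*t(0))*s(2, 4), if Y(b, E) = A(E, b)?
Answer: -224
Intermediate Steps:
Y(b, E) = 2
t(n) = -4 (t(n) = -2*2 = -4)
(28*t(0))*s(2, 4) = (28*(-4))*2 = -112*2 = -224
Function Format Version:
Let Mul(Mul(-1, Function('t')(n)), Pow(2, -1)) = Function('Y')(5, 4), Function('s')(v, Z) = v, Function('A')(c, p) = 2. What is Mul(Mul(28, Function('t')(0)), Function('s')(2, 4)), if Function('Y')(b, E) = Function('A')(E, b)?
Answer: -224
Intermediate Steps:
Function('Y')(b, E) = 2
Function('t')(n) = -4 (Function('t')(n) = Mul(-2, 2) = -4)
Mul(Mul(28, Function('t')(0)), Function('s')(2, 4)) = Mul(Mul(28, -4), 2) = Mul(-112, 2) = -224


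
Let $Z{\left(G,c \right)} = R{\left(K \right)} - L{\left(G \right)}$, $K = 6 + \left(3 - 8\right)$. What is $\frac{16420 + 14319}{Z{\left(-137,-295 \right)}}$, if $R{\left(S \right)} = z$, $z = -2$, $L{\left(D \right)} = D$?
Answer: $\frac{30739}{135} \approx 227.7$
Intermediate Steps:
$K = 1$ ($K = 6 + \left(3 - 8\right) = 6 - 5 = 1$)
$R{\left(S \right)} = -2$
$Z{\left(G,c \right)} = -2 - G$
$\frac{16420 + 14319}{Z{\left(-137,-295 \right)}} = \frac{16420 + 14319}{-2 - -137} = \frac{30739}{-2 + 137} = \frac{30739}{135}$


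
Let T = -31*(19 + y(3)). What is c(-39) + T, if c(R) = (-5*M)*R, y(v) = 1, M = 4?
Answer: 160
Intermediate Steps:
c(R) = -20*R (c(R) = (-5*4)*R = -20*R)
T = -620 (T = -31*(19 + 1) = -31*20 = -620)
c(-39) + T = -20*(-39) - 620 = 780 - 620 = 160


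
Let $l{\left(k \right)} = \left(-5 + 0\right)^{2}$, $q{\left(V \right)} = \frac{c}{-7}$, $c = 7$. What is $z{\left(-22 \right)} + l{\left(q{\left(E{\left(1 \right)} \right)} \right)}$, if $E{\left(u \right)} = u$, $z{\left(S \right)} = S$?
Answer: $3$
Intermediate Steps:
$q{\left(V \right)} = -1$ ($q{\left(V \right)} = \frac{7}{-7} = 7 \left(- \frac{1}{7}\right) = -1$)
$l{\left(k \right)} = 25$ ($l{\left(k \right)} = \left(-5\right)^{2} = 25$)
$z{\left(-22 \right)} + l{\left(q{\left(E{\left(1 \right)} \right)} \right)} = -22 + 25 = 3$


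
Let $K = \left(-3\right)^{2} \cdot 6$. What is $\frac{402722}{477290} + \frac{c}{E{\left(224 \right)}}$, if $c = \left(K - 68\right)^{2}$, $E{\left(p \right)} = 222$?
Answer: $\frac{45738281}{26489595} \approx 1.7267$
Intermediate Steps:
$K = 54$ ($K = 9 \cdot 6 = 54$)
$c = 196$ ($c = \left(54 - 68\right)^{2} = \left(-14\right)^{2} = 196$)
$\frac{402722}{477290} + \frac{c}{E{\left(224 \right)}} = \frac{402722}{477290} + \frac{196}{222} = 402722 \cdot \frac{1}{477290} + 196 \cdot \frac{1}{222} = \frac{201361}{238645} + \frac{98}{111} = \frac{45738281}{26489595}$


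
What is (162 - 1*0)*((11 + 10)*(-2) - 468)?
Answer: -82620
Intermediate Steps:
(162 - 1*0)*((11 + 10)*(-2) - 468) = (162 + 0)*(21*(-2) - 468) = 162*(-42 - 468) = 162*(-510) = -82620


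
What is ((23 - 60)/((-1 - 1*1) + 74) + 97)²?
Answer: 48260809/5184 ≈ 9309.6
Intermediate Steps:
((23 - 60)/((-1 - 1*1) + 74) + 97)² = (-37/((-1 - 1) + 74) + 97)² = (-37/(-2 + 74) + 97)² = (-37/72 + 97)² = (6947/72)² = 48260809/5184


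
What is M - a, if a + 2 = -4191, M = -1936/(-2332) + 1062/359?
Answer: 79852293/19027 ≈ 4196.8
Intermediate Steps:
M = 72082/19027 (M = -1936*(-1/2332) + 1062*(1/359) = 44/53 + 1062/359 = 72082/19027 ≈ 3.7884)
a = -4193 (a = -2 - 4191 = -4193)
M - a = 72082/19027 - 1*(-4193) = 72082/19027 + 4193 = 79852293/19027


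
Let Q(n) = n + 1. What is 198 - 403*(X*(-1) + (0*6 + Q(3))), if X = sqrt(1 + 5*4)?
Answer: -1414 + 403*sqrt(21) ≈ 432.78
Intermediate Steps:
Q(n) = 1 + n
X = sqrt(21) (X = sqrt(1 + 20) = sqrt(21) ≈ 4.5826)
198 - 403*(X*(-1) + (0*6 + Q(3))) = 198 - 403*(sqrt(21)*(-1) + (0*6 + (1 + 3))) = 198 - 403*(-sqrt(21) + (0 + 4)) = 198 - 403*(-sqrt(21) + 4) = 198 - 403*(4 - sqrt(21)) = 198 + (-1612 + 403*sqrt(21)) = -1414 + 403*sqrt(21)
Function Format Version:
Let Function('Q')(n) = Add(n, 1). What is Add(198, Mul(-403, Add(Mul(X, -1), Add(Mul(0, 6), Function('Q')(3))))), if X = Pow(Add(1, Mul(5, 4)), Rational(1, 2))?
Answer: Add(-1414, Mul(403, Pow(21, Rational(1, 2)))) ≈ 432.78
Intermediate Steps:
Function('Q')(n) = Add(1, n)
X = Pow(21, Rational(1, 2)) (X = Pow(Add(1, 20), Rational(1, 2)) = Pow(21, Rational(1, 2)) ≈ 4.5826)
Add(198, Mul(-403, Add(Mul(X, -1), Add(Mul(0, 6), Function('Q')(3))))) = Add(198, Mul(-403, Add(Mul(Pow(21, Rational(1, 2)), -1), Add(Mul(0, 6), Add(1, 3))))) = Add(198, Mul(-403, Add(Mul(-1, Pow(21, Rational(1, 2))), Add(0, 4)))) = Add(198, Mul(-403, Add(Mul(-1, Pow(21, Rational(1, 2))), 4))) = Add(198, Mul(-403, Add(4, Mul(-1, Pow(21, Rational(1, 2)))))) = Add(198, Add(-1612, Mul(403, Pow(21, Rational(1, 2))))) = Add(-1414, Mul(403, Pow(21, Rational(1, 2))))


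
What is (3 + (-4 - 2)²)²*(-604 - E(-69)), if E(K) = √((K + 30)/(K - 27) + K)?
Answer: -918684 - 1521*I*√4390/8 ≈ -9.1868e+5 - 12597.0*I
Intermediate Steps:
E(K) = √(K + (30 + K)/(-27 + K)) (E(K) = √((30 + K)/(-27 + K) + K) = √(K + (30 + K)/(-27 + K)))
(3 + (-4 - 2)²)²*(-604 - E(-69)) = (3 + (-4 - 2)²)²*(-604 - √((30 - 69 - 69*(-27 - 69))/(-27 - 69))) = (3 + (-6)²)²*(-604 - √((30 - 69 - 69*(-96))/(-96))) = (3 + 36)²*(-604 - √(-(30 - 69 + 6624)/96)) = 39²*(-604 - √(-1/96*6585)) = 1521*(-604 - √(-2195/32)) = 1521*(-604 - I*√4390/8) = -918684 - 1521*I*√4390/8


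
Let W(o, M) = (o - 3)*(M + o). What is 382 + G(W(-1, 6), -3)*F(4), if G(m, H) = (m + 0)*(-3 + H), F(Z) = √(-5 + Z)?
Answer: 382 + 120*I ≈ 382.0 + 120.0*I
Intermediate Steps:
W(o, M) = (-3 + o)*(M + o)
G(m, H) = m*(-3 + H)
382 + G(W(-1, 6), -3)*F(4) = 382 + (((-1)² - 3*6 - 3*(-1) + 6*(-1))*(-3 - 3))*√(-5 + 4) = 382 + ((1 - 18 + 3 - 6)*(-6))*√(-1) = 382 + (-20*(-6))*I = 382 + 120*I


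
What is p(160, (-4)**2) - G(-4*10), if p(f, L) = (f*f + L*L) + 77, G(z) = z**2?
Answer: 24333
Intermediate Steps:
p(f, L) = 77 + L**2 + f**2 (p(f, L) = (f**2 + L**2) + 77 = (L**2 + f**2) + 77 = 77 + L**2 + f**2)
p(160, (-4)**2) - G(-4*10) = (77 + ((-4)**2)**2 + 160**2) - (-4*10)**2 = (77 + 16**2 + 25600) - 1*(-40)**2 = (77 + 256 + 25600) - 1*1600 = 25933 - 1600 = 24333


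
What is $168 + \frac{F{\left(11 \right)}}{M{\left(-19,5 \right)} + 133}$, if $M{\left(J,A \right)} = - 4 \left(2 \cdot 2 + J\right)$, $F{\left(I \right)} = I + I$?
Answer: $\frac{32446}{193} \approx 168.11$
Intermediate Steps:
$F{\left(I \right)} = 2 I$
$M{\left(J,A \right)} = -16 - 4 J$ ($M{\left(J,A \right)} = - 4 \left(4 + J\right) = -16 - 4 J$)
$168 + \frac{F{\left(11 \right)}}{M{\left(-19,5 \right)} + 133} = 168 + \frac{2 \cdot 11}{\left(-16 - -76\right) + 133} = 168 + \frac{22}{\left(-16 + 76\right) + 133} = 168 + \frac{22}{60 + 133} = 168 + \frac{22}{193} = \frac{32446}{193}$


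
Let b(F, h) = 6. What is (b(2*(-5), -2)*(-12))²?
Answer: 5184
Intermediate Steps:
(b(2*(-5), -2)*(-12))² = (6*(-12))² = (-72)² = 5184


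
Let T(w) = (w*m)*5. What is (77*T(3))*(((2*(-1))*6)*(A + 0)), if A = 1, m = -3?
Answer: 41580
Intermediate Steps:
T(w) = -15*w (T(w) = (w*(-3))*5 = -3*w*5 = -15*w)
(77*T(3))*(((2*(-1))*6)*(A + 0)) = (77*(-15*3))*(((2*(-1))*6)*(1 + 0)) = (77*(-45))*(-2*6*1) = -(-41580) = -3465*(-12) = 41580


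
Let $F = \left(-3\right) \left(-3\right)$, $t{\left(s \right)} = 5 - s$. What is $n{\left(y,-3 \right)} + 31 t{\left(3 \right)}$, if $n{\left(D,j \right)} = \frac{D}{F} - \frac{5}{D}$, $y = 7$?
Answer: $\frac{3910}{63} \approx 62.063$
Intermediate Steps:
$F = 9$
$n{\left(D,j \right)} = - \frac{5}{D} + \frac{D}{9}$ ($n{\left(D,j \right)} = \frac{D}{9} - \frac{5}{D} = - \frac{5}{D} + \frac{D}{9}$)
$n{\left(y,-3 \right)} + 31 t{\left(3 \right)} = \left(- \frac{5}{7} + \frac{1}{9} \cdot 7\right) + 31 \left(5 - 3\right) = \left(\left(-5\right) \frac{1}{7} + \frac{7}{9}\right) + 31 \left(5 - 3\right) = \left(- \frac{5}{7} + \frac{7}{9}\right) + 31 \cdot 2 = \frac{4}{63} + 62 = \frac{3910}{63}$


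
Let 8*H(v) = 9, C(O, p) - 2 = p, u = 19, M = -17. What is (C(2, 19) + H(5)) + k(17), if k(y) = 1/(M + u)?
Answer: 181/8 ≈ 22.625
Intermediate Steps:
C(O, p) = 2 + p
k(y) = 1/2 (k(y) = 1/(-17 + 19) = 1/2)
H(v) = 9/8 (H(v) = (1/8)*9 = 9/8)
(C(2, 19) + H(5)) + k(17) = ((2 + 19) + 9/8) + 1/2 = (21 + 9/8) + 1/2 = 177/8 + 1/2 = 181/8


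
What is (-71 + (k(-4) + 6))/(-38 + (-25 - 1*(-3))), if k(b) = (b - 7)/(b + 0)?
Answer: 83/80 ≈ 1.0375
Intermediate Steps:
k(b) = (-7 + b)/b
(-71 + (k(-4) + 6))/(-38 + (-25 - 1*(-3))) = (-71 + ((-7 - 4)/(-4) + 6))/(-38 + (-25 - 1*(-3))) = (-71 + (-¼*(-11) + 6))/(-38 + (-25 + 3)) = (-71 + (11/4 + 6))/(-38 - 22) = (-71 + 35/4)/(-60) = -249/4*(-1/60) = 83/80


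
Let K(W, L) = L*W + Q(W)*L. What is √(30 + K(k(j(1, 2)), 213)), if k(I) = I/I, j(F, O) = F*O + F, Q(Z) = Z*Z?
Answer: 2*√114 ≈ 21.354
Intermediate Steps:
Q(Z) = Z²
j(F, O) = F + F*O
k(I) = 1
K(W, L) = L*W + L*W² (K(W, L) = L*W + W²*L = L*W + L*W²)
√(30 + K(k(j(1, 2)), 213)) = √(30 + 213*1*(1 + 1)) = √(30 + 213*1*2) = √(30 + 426) = √456 = 2*√114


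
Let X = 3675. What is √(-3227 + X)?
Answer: 8*√7 ≈ 21.166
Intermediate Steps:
√(-3227 + X) = √(-3227 + 3675) = √448 = 8*√7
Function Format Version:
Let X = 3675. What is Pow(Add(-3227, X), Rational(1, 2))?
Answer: Mul(8, Pow(7, Rational(1, 2))) ≈ 21.166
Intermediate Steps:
Pow(Add(-3227, X), Rational(1, 2)) = Pow(Add(-3227, 3675), Rational(1, 2)) = Pow(448, Rational(1, 2)) = Mul(8, Pow(7, Rational(1, 2)))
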